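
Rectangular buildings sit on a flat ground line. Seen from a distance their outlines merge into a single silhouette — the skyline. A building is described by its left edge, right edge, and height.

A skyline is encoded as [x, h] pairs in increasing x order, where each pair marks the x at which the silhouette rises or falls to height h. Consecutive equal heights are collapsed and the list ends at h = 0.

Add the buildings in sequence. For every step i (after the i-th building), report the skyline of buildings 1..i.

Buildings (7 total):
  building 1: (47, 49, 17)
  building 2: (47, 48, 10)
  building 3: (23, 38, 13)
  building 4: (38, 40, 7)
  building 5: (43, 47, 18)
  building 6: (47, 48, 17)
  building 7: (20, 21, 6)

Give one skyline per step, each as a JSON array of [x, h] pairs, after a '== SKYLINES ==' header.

== SKYLINES ==
[[47,17],[49,0]]
[[47,17],[49,0]]
[[23,13],[38,0],[47,17],[49,0]]
[[23,13],[38,7],[40,0],[47,17],[49,0]]
[[23,13],[38,7],[40,0],[43,18],[47,17],[49,0]]
[[23,13],[38,7],[40,0],[43,18],[47,17],[49,0]]
[[20,6],[21,0],[23,13],[38,7],[40,0],[43,18],[47,17],[49,0]]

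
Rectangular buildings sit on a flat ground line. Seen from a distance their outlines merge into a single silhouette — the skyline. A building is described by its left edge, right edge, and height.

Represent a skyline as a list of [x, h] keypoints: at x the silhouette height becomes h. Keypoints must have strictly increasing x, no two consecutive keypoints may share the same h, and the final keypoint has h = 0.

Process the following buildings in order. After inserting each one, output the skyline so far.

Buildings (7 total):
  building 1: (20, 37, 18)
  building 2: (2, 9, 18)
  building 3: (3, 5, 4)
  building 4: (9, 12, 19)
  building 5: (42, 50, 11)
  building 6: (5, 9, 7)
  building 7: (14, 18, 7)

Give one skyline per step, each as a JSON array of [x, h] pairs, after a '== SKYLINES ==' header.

== SKYLINES ==
[[20,18],[37,0]]
[[2,18],[9,0],[20,18],[37,0]]
[[2,18],[9,0],[20,18],[37,0]]
[[2,18],[9,19],[12,0],[20,18],[37,0]]
[[2,18],[9,19],[12,0],[20,18],[37,0],[42,11],[50,0]]
[[2,18],[9,19],[12,0],[20,18],[37,0],[42,11],[50,0]]
[[2,18],[9,19],[12,0],[14,7],[18,0],[20,18],[37,0],[42,11],[50,0]]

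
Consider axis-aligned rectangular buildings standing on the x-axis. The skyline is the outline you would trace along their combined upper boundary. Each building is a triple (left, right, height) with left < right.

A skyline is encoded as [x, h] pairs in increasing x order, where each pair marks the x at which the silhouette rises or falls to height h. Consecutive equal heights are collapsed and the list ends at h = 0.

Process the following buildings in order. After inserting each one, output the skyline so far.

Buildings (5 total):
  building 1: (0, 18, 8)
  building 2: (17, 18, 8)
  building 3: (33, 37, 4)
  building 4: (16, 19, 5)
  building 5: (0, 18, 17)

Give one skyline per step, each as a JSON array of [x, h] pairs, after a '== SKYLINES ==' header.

== SKYLINES ==
[[0,8],[18,0]]
[[0,8],[18,0]]
[[0,8],[18,0],[33,4],[37,0]]
[[0,8],[18,5],[19,0],[33,4],[37,0]]
[[0,17],[18,5],[19,0],[33,4],[37,0]]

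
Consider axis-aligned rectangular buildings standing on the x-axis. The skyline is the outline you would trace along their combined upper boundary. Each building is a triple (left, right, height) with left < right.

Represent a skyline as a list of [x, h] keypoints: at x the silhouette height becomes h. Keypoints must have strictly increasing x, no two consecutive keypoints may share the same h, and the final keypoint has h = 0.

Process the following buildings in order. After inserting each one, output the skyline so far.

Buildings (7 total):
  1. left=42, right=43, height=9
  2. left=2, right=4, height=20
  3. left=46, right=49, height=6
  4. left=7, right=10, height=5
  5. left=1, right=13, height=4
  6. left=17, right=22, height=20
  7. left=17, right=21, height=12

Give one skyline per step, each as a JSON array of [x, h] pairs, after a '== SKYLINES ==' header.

== SKYLINES ==
[[42,9],[43,0]]
[[2,20],[4,0],[42,9],[43,0]]
[[2,20],[4,0],[42,9],[43,0],[46,6],[49,0]]
[[2,20],[4,0],[7,5],[10,0],[42,9],[43,0],[46,6],[49,0]]
[[1,4],[2,20],[4,4],[7,5],[10,4],[13,0],[42,9],[43,0],[46,6],[49,0]]
[[1,4],[2,20],[4,4],[7,5],[10,4],[13,0],[17,20],[22,0],[42,9],[43,0],[46,6],[49,0]]
[[1,4],[2,20],[4,4],[7,5],[10,4],[13,0],[17,20],[22,0],[42,9],[43,0],[46,6],[49,0]]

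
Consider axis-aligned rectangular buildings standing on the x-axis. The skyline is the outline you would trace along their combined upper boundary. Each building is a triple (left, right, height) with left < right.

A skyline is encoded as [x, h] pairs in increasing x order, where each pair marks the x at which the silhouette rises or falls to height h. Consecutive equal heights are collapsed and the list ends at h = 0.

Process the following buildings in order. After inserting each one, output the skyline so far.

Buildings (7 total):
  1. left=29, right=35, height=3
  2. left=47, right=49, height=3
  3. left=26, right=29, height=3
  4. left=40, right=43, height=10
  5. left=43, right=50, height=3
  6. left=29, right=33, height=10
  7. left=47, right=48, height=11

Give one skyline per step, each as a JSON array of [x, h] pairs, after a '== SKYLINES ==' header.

== SKYLINES ==
[[29,3],[35,0]]
[[29,3],[35,0],[47,3],[49,0]]
[[26,3],[35,0],[47,3],[49,0]]
[[26,3],[35,0],[40,10],[43,0],[47,3],[49,0]]
[[26,3],[35,0],[40,10],[43,3],[50,0]]
[[26,3],[29,10],[33,3],[35,0],[40,10],[43,3],[50,0]]
[[26,3],[29,10],[33,3],[35,0],[40,10],[43,3],[47,11],[48,3],[50,0]]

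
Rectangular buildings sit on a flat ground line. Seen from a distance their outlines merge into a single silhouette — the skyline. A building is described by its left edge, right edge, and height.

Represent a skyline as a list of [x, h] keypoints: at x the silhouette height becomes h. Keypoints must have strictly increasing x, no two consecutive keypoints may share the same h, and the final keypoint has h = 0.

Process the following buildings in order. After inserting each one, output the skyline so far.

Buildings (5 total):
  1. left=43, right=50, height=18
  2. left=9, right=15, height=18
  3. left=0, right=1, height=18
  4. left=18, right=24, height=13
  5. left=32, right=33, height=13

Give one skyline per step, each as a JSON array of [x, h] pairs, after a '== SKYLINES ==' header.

== SKYLINES ==
[[43,18],[50,0]]
[[9,18],[15,0],[43,18],[50,0]]
[[0,18],[1,0],[9,18],[15,0],[43,18],[50,0]]
[[0,18],[1,0],[9,18],[15,0],[18,13],[24,0],[43,18],[50,0]]
[[0,18],[1,0],[9,18],[15,0],[18,13],[24,0],[32,13],[33,0],[43,18],[50,0]]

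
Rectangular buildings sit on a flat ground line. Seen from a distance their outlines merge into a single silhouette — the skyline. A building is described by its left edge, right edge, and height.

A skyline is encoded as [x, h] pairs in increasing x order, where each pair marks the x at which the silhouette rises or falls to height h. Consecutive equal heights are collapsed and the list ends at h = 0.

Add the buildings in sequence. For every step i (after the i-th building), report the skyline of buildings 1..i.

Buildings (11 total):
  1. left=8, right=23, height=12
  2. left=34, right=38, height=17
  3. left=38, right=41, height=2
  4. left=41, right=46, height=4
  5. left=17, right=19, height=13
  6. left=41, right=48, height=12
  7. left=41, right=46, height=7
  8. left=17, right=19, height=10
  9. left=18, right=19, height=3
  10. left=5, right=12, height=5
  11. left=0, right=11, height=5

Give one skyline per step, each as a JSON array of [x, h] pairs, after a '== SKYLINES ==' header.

== SKYLINES ==
[[8,12],[23,0]]
[[8,12],[23,0],[34,17],[38,0]]
[[8,12],[23,0],[34,17],[38,2],[41,0]]
[[8,12],[23,0],[34,17],[38,2],[41,4],[46,0]]
[[8,12],[17,13],[19,12],[23,0],[34,17],[38,2],[41,4],[46,0]]
[[8,12],[17,13],[19,12],[23,0],[34,17],[38,2],[41,12],[48,0]]
[[8,12],[17,13],[19,12],[23,0],[34,17],[38,2],[41,12],[48,0]]
[[8,12],[17,13],[19,12],[23,0],[34,17],[38,2],[41,12],[48,0]]
[[8,12],[17,13],[19,12],[23,0],[34,17],[38,2],[41,12],[48,0]]
[[5,5],[8,12],[17,13],[19,12],[23,0],[34,17],[38,2],[41,12],[48,0]]
[[0,5],[8,12],[17,13],[19,12],[23,0],[34,17],[38,2],[41,12],[48,0]]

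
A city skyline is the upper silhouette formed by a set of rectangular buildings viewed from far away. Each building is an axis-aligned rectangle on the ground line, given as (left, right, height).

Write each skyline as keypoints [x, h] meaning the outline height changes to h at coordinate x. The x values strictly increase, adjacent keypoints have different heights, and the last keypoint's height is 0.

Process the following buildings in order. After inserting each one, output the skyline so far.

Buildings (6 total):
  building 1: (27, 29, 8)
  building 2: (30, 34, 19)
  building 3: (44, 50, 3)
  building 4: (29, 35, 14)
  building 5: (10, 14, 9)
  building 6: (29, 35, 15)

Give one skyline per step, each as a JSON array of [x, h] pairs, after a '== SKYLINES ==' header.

== SKYLINES ==
[[27,8],[29,0]]
[[27,8],[29,0],[30,19],[34,0]]
[[27,8],[29,0],[30,19],[34,0],[44,3],[50,0]]
[[27,8],[29,14],[30,19],[34,14],[35,0],[44,3],[50,0]]
[[10,9],[14,0],[27,8],[29,14],[30,19],[34,14],[35,0],[44,3],[50,0]]
[[10,9],[14,0],[27,8],[29,15],[30,19],[34,15],[35,0],[44,3],[50,0]]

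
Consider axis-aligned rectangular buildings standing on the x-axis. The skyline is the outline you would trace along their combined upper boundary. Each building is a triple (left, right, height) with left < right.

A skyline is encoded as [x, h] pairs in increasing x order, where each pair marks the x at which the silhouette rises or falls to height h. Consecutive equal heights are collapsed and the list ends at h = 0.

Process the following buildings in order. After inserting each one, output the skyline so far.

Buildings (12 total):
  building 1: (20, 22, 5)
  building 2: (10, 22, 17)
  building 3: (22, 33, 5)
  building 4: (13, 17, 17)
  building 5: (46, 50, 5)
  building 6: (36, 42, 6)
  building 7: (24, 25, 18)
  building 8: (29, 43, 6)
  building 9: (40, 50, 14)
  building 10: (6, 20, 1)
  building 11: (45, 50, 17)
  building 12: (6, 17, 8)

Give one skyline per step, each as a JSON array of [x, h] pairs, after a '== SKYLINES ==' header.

== SKYLINES ==
[[20,5],[22,0]]
[[10,17],[22,0]]
[[10,17],[22,5],[33,0]]
[[10,17],[22,5],[33,0]]
[[10,17],[22,5],[33,0],[46,5],[50,0]]
[[10,17],[22,5],[33,0],[36,6],[42,0],[46,5],[50,0]]
[[10,17],[22,5],[24,18],[25,5],[33,0],[36,6],[42,0],[46,5],[50,0]]
[[10,17],[22,5],[24,18],[25,5],[29,6],[43,0],[46,5],[50,0]]
[[10,17],[22,5],[24,18],[25,5],[29,6],[40,14],[50,0]]
[[6,1],[10,17],[22,5],[24,18],[25,5],[29,6],[40,14],[50,0]]
[[6,1],[10,17],[22,5],[24,18],[25,5],[29,6],[40,14],[45,17],[50,0]]
[[6,8],[10,17],[22,5],[24,18],[25,5],[29,6],[40,14],[45,17],[50,0]]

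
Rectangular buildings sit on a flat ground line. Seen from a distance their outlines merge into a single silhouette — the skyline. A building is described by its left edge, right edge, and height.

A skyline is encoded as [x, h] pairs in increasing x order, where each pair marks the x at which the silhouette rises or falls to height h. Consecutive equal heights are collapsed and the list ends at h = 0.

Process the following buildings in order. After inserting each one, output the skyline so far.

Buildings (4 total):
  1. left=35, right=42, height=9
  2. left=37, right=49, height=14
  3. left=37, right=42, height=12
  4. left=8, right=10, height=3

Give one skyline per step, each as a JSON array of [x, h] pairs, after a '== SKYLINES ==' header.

== SKYLINES ==
[[35,9],[42,0]]
[[35,9],[37,14],[49,0]]
[[35,9],[37,14],[49,0]]
[[8,3],[10,0],[35,9],[37,14],[49,0]]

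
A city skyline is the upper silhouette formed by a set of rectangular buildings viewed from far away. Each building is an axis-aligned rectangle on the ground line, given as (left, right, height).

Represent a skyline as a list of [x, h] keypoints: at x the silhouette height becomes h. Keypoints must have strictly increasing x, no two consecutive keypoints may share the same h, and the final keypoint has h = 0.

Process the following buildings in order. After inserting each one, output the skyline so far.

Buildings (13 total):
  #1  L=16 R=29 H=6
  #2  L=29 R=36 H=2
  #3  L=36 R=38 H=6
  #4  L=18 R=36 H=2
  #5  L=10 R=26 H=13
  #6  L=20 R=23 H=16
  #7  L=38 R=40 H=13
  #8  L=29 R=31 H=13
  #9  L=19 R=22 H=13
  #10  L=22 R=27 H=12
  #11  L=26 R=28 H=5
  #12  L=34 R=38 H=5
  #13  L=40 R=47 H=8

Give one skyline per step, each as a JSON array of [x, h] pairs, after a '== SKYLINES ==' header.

== SKYLINES ==
[[16,6],[29,0]]
[[16,6],[29,2],[36,0]]
[[16,6],[29,2],[36,6],[38,0]]
[[16,6],[29,2],[36,6],[38,0]]
[[10,13],[26,6],[29,2],[36,6],[38,0]]
[[10,13],[20,16],[23,13],[26,6],[29,2],[36,6],[38,0]]
[[10,13],[20,16],[23,13],[26,6],[29,2],[36,6],[38,13],[40,0]]
[[10,13],[20,16],[23,13],[26,6],[29,13],[31,2],[36,6],[38,13],[40,0]]
[[10,13],[20,16],[23,13],[26,6],[29,13],[31,2],[36,6],[38,13],[40,0]]
[[10,13],[20,16],[23,13],[26,12],[27,6],[29,13],[31,2],[36,6],[38,13],[40,0]]
[[10,13],[20,16],[23,13],[26,12],[27,6],[29,13],[31,2],[36,6],[38,13],[40,0]]
[[10,13],[20,16],[23,13],[26,12],[27,6],[29,13],[31,2],[34,5],[36,6],[38,13],[40,0]]
[[10,13],[20,16],[23,13],[26,12],[27,6],[29,13],[31,2],[34,5],[36,6],[38,13],[40,8],[47,0]]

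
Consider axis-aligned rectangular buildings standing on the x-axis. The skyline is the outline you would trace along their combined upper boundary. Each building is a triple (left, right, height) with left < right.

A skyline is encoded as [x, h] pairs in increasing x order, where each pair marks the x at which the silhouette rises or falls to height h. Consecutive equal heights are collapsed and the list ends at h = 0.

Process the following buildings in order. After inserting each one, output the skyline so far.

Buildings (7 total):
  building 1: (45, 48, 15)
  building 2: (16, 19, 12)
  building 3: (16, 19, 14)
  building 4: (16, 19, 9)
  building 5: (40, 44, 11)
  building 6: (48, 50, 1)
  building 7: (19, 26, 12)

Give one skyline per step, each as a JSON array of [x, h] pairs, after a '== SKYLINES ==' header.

== SKYLINES ==
[[45,15],[48,0]]
[[16,12],[19,0],[45,15],[48,0]]
[[16,14],[19,0],[45,15],[48,0]]
[[16,14],[19,0],[45,15],[48,0]]
[[16,14],[19,0],[40,11],[44,0],[45,15],[48,0]]
[[16,14],[19,0],[40,11],[44,0],[45,15],[48,1],[50,0]]
[[16,14],[19,12],[26,0],[40,11],[44,0],[45,15],[48,1],[50,0]]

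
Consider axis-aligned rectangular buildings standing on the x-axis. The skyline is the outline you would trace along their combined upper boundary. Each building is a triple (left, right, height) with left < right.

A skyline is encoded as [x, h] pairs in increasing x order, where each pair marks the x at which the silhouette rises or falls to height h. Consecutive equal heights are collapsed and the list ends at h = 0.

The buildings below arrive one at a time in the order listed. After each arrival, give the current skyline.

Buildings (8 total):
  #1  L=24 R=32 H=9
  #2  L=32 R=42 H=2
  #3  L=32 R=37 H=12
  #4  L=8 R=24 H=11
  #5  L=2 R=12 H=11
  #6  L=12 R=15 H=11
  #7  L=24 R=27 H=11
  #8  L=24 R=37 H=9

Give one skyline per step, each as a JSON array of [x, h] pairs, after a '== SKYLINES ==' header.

== SKYLINES ==
[[24,9],[32,0]]
[[24,9],[32,2],[42,0]]
[[24,9],[32,12],[37,2],[42,0]]
[[8,11],[24,9],[32,12],[37,2],[42,0]]
[[2,11],[24,9],[32,12],[37,2],[42,0]]
[[2,11],[24,9],[32,12],[37,2],[42,0]]
[[2,11],[27,9],[32,12],[37,2],[42,0]]
[[2,11],[27,9],[32,12],[37,2],[42,0]]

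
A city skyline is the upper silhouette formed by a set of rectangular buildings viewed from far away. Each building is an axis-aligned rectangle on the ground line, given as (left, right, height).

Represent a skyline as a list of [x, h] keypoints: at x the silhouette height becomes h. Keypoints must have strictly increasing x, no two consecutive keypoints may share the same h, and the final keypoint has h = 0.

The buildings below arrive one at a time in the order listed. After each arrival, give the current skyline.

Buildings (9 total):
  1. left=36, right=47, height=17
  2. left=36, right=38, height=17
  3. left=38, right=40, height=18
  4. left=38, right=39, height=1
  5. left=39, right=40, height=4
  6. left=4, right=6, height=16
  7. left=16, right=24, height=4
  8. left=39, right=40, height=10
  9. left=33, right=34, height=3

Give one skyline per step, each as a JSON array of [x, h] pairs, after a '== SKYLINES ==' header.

== SKYLINES ==
[[36,17],[47,0]]
[[36,17],[47,0]]
[[36,17],[38,18],[40,17],[47,0]]
[[36,17],[38,18],[40,17],[47,0]]
[[36,17],[38,18],[40,17],[47,0]]
[[4,16],[6,0],[36,17],[38,18],[40,17],[47,0]]
[[4,16],[6,0],[16,4],[24,0],[36,17],[38,18],[40,17],[47,0]]
[[4,16],[6,0],[16,4],[24,0],[36,17],[38,18],[40,17],[47,0]]
[[4,16],[6,0],[16,4],[24,0],[33,3],[34,0],[36,17],[38,18],[40,17],[47,0]]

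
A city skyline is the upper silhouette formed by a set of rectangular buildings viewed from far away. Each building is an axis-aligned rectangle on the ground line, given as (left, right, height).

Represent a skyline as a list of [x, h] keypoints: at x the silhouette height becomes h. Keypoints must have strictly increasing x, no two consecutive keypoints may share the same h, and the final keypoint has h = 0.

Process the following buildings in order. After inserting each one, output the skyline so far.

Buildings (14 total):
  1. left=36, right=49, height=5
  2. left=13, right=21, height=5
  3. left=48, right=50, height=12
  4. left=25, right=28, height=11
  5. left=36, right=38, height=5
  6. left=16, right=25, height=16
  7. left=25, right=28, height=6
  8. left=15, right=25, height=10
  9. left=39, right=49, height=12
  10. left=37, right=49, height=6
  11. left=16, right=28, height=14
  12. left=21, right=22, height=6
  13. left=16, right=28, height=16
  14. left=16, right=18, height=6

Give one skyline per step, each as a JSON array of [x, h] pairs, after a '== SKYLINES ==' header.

== SKYLINES ==
[[36,5],[49,0]]
[[13,5],[21,0],[36,5],[49,0]]
[[13,5],[21,0],[36,5],[48,12],[50,0]]
[[13,5],[21,0],[25,11],[28,0],[36,5],[48,12],[50,0]]
[[13,5],[21,0],[25,11],[28,0],[36,5],[48,12],[50,0]]
[[13,5],[16,16],[25,11],[28,0],[36,5],[48,12],[50,0]]
[[13,5],[16,16],[25,11],[28,0],[36,5],[48,12],[50,0]]
[[13,5],[15,10],[16,16],[25,11],[28,0],[36,5],[48,12],[50,0]]
[[13,5],[15,10],[16,16],[25,11],[28,0],[36,5],[39,12],[50,0]]
[[13,5],[15,10],[16,16],[25,11],[28,0],[36,5],[37,6],[39,12],[50,0]]
[[13,5],[15,10],[16,16],[25,14],[28,0],[36,5],[37,6],[39,12],[50,0]]
[[13,5],[15,10],[16,16],[25,14],[28,0],[36,5],[37,6],[39,12],[50,0]]
[[13,5],[15,10],[16,16],[28,0],[36,5],[37,6],[39,12],[50,0]]
[[13,5],[15,10],[16,16],[28,0],[36,5],[37,6],[39,12],[50,0]]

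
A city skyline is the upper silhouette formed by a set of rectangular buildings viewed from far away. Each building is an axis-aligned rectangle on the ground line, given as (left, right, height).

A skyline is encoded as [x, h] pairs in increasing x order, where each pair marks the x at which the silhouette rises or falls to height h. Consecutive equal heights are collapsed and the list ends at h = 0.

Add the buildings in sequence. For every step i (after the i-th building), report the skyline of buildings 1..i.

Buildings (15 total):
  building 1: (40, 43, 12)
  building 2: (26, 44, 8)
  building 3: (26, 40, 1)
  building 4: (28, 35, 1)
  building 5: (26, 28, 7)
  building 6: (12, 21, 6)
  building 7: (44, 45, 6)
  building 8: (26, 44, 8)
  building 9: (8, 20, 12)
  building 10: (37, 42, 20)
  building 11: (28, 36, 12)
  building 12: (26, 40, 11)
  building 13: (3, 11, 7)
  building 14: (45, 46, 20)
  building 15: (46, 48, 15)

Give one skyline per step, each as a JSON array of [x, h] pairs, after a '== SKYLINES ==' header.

== SKYLINES ==
[[40,12],[43,0]]
[[26,8],[40,12],[43,8],[44,0]]
[[26,8],[40,12],[43,8],[44,0]]
[[26,8],[40,12],[43,8],[44,0]]
[[26,8],[40,12],[43,8],[44,0]]
[[12,6],[21,0],[26,8],[40,12],[43,8],[44,0]]
[[12,6],[21,0],[26,8],[40,12],[43,8],[44,6],[45,0]]
[[12,6],[21,0],[26,8],[40,12],[43,8],[44,6],[45,0]]
[[8,12],[20,6],[21,0],[26,8],[40,12],[43,8],[44,6],[45,0]]
[[8,12],[20,6],[21,0],[26,8],[37,20],[42,12],[43,8],[44,6],[45,0]]
[[8,12],[20,6],[21,0],[26,8],[28,12],[36,8],[37,20],[42,12],[43,8],[44,6],[45,0]]
[[8,12],[20,6],[21,0],[26,11],[28,12],[36,11],[37,20],[42,12],[43,8],[44,6],[45,0]]
[[3,7],[8,12],[20,6],[21,0],[26,11],[28,12],[36,11],[37,20],[42,12],[43,8],[44,6],[45,0]]
[[3,7],[8,12],[20,6],[21,0],[26,11],[28,12],[36,11],[37,20],[42,12],[43,8],[44,6],[45,20],[46,0]]
[[3,7],[8,12],[20,6],[21,0],[26,11],[28,12],[36,11],[37,20],[42,12],[43,8],[44,6],[45,20],[46,15],[48,0]]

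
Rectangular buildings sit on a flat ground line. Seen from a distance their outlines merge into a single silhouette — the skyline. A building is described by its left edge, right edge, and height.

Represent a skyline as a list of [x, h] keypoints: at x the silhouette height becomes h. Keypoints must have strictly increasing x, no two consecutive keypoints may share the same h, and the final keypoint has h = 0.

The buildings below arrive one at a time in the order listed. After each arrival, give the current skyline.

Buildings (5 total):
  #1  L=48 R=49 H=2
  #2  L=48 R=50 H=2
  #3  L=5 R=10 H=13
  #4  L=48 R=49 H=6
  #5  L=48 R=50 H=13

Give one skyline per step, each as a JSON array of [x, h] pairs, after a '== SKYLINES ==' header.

== SKYLINES ==
[[48,2],[49,0]]
[[48,2],[50,0]]
[[5,13],[10,0],[48,2],[50,0]]
[[5,13],[10,0],[48,6],[49,2],[50,0]]
[[5,13],[10,0],[48,13],[50,0]]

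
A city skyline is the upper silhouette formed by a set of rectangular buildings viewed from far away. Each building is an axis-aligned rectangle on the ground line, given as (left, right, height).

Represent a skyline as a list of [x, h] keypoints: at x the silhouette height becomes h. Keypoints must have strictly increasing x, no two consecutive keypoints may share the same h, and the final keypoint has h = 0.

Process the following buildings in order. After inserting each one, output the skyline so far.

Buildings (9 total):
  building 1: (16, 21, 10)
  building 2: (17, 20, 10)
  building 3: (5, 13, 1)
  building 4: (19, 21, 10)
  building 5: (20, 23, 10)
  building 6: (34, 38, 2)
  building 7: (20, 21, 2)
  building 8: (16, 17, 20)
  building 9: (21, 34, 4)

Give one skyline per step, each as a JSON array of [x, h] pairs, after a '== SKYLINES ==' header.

== SKYLINES ==
[[16,10],[21,0]]
[[16,10],[21,0]]
[[5,1],[13,0],[16,10],[21,0]]
[[5,1],[13,0],[16,10],[21,0]]
[[5,1],[13,0],[16,10],[23,0]]
[[5,1],[13,0],[16,10],[23,0],[34,2],[38,0]]
[[5,1],[13,0],[16,10],[23,0],[34,2],[38,0]]
[[5,1],[13,0],[16,20],[17,10],[23,0],[34,2],[38,0]]
[[5,1],[13,0],[16,20],[17,10],[23,4],[34,2],[38,0]]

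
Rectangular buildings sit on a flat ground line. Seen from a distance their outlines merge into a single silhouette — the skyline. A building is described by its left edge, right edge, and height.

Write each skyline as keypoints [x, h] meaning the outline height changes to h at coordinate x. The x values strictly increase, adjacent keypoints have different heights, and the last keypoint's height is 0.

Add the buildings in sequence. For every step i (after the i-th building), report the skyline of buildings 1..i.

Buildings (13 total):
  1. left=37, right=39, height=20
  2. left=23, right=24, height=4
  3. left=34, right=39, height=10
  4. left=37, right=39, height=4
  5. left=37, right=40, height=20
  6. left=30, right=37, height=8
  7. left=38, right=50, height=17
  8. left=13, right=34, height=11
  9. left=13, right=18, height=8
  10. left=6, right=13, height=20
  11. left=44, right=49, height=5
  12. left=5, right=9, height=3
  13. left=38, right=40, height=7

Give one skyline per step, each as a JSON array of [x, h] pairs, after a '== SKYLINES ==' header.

== SKYLINES ==
[[37,20],[39,0]]
[[23,4],[24,0],[37,20],[39,0]]
[[23,4],[24,0],[34,10],[37,20],[39,0]]
[[23,4],[24,0],[34,10],[37,20],[39,0]]
[[23,4],[24,0],[34,10],[37,20],[40,0]]
[[23,4],[24,0],[30,8],[34,10],[37,20],[40,0]]
[[23,4],[24,0],[30,8],[34,10],[37,20],[40,17],[50,0]]
[[13,11],[34,10],[37,20],[40,17],[50,0]]
[[13,11],[34,10],[37,20],[40,17],[50,0]]
[[6,20],[13,11],[34,10],[37,20],[40,17],[50,0]]
[[6,20],[13,11],[34,10],[37,20],[40,17],[50,0]]
[[5,3],[6,20],[13,11],[34,10],[37,20],[40,17],[50,0]]
[[5,3],[6,20],[13,11],[34,10],[37,20],[40,17],[50,0]]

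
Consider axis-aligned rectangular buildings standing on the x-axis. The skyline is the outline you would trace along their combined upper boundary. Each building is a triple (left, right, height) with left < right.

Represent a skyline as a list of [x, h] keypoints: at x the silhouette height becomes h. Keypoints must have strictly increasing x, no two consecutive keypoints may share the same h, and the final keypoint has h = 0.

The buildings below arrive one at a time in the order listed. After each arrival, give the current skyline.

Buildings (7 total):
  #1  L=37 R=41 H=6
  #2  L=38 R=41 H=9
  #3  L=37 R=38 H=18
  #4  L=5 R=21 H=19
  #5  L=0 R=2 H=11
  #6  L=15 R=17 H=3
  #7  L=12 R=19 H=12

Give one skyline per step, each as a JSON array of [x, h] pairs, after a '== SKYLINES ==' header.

== SKYLINES ==
[[37,6],[41,0]]
[[37,6],[38,9],[41,0]]
[[37,18],[38,9],[41,0]]
[[5,19],[21,0],[37,18],[38,9],[41,0]]
[[0,11],[2,0],[5,19],[21,0],[37,18],[38,9],[41,0]]
[[0,11],[2,0],[5,19],[21,0],[37,18],[38,9],[41,0]]
[[0,11],[2,0],[5,19],[21,0],[37,18],[38,9],[41,0]]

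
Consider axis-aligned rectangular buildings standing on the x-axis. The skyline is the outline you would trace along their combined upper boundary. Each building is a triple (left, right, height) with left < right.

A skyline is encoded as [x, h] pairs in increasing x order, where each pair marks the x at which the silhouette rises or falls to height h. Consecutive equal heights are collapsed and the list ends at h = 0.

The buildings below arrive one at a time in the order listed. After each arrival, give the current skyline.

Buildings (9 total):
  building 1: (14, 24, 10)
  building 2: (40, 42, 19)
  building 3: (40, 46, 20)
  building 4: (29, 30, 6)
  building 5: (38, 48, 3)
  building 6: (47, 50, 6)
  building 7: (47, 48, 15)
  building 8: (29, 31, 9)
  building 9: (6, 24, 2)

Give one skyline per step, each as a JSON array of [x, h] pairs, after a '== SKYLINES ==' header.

== SKYLINES ==
[[14,10],[24,0]]
[[14,10],[24,0],[40,19],[42,0]]
[[14,10],[24,0],[40,20],[46,0]]
[[14,10],[24,0],[29,6],[30,0],[40,20],[46,0]]
[[14,10],[24,0],[29,6],[30,0],[38,3],[40,20],[46,3],[48,0]]
[[14,10],[24,0],[29,6],[30,0],[38,3],[40,20],[46,3],[47,6],[50,0]]
[[14,10],[24,0],[29,6],[30,0],[38,3],[40,20],[46,3],[47,15],[48,6],[50,0]]
[[14,10],[24,0],[29,9],[31,0],[38,3],[40,20],[46,3],[47,15],[48,6],[50,0]]
[[6,2],[14,10],[24,0],[29,9],[31,0],[38,3],[40,20],[46,3],[47,15],[48,6],[50,0]]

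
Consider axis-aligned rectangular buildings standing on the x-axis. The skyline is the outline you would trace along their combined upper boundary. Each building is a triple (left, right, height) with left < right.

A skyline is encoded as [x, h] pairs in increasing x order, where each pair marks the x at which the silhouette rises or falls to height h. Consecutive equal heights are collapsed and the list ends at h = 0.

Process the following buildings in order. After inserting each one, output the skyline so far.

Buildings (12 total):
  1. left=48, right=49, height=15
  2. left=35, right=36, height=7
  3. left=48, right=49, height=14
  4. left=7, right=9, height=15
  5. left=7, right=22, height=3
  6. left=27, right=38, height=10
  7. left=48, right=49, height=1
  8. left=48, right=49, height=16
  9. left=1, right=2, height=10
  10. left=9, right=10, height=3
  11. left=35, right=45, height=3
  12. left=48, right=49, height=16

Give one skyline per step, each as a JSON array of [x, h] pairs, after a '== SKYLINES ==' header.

== SKYLINES ==
[[48,15],[49,0]]
[[35,7],[36,0],[48,15],[49,0]]
[[35,7],[36,0],[48,15],[49,0]]
[[7,15],[9,0],[35,7],[36,0],[48,15],[49,0]]
[[7,15],[9,3],[22,0],[35,7],[36,0],[48,15],[49,0]]
[[7,15],[9,3],[22,0],[27,10],[38,0],[48,15],[49,0]]
[[7,15],[9,3],[22,0],[27,10],[38,0],[48,15],[49,0]]
[[7,15],[9,3],[22,0],[27,10],[38,0],[48,16],[49,0]]
[[1,10],[2,0],[7,15],[9,3],[22,0],[27,10],[38,0],[48,16],[49,0]]
[[1,10],[2,0],[7,15],[9,3],[22,0],[27,10],[38,0],[48,16],[49,0]]
[[1,10],[2,0],[7,15],[9,3],[22,0],[27,10],[38,3],[45,0],[48,16],[49,0]]
[[1,10],[2,0],[7,15],[9,3],[22,0],[27,10],[38,3],[45,0],[48,16],[49,0]]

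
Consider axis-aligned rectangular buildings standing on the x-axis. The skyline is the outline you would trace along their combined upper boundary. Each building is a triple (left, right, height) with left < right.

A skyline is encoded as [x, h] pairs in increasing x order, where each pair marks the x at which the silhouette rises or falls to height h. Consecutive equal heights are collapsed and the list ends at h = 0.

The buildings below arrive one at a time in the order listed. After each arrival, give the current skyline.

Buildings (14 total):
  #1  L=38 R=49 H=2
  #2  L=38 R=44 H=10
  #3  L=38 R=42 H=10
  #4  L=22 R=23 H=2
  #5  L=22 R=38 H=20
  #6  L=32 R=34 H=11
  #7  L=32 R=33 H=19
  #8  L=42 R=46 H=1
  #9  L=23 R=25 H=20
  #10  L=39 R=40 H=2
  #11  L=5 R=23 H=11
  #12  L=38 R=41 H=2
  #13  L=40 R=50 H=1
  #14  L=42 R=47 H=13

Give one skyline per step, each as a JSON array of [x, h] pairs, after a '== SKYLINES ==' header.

== SKYLINES ==
[[38,2],[49,0]]
[[38,10],[44,2],[49,0]]
[[38,10],[44,2],[49,0]]
[[22,2],[23,0],[38,10],[44,2],[49,0]]
[[22,20],[38,10],[44,2],[49,0]]
[[22,20],[38,10],[44,2],[49,0]]
[[22,20],[38,10],[44,2],[49,0]]
[[22,20],[38,10],[44,2],[49,0]]
[[22,20],[38,10],[44,2],[49,0]]
[[22,20],[38,10],[44,2],[49,0]]
[[5,11],[22,20],[38,10],[44,2],[49,0]]
[[5,11],[22,20],[38,10],[44,2],[49,0]]
[[5,11],[22,20],[38,10],[44,2],[49,1],[50,0]]
[[5,11],[22,20],[38,10],[42,13],[47,2],[49,1],[50,0]]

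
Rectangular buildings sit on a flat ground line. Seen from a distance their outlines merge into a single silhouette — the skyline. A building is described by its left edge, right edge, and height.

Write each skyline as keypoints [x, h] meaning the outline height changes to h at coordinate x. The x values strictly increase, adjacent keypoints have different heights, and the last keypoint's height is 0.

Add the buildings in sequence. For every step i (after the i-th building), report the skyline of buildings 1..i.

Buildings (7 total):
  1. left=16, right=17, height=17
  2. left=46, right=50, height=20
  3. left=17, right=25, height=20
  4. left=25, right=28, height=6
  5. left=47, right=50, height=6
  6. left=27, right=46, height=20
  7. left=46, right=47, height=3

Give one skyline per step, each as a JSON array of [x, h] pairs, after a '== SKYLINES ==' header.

== SKYLINES ==
[[16,17],[17,0]]
[[16,17],[17,0],[46,20],[50,0]]
[[16,17],[17,20],[25,0],[46,20],[50,0]]
[[16,17],[17,20],[25,6],[28,0],[46,20],[50,0]]
[[16,17],[17,20],[25,6],[28,0],[46,20],[50,0]]
[[16,17],[17,20],[25,6],[27,20],[50,0]]
[[16,17],[17,20],[25,6],[27,20],[50,0]]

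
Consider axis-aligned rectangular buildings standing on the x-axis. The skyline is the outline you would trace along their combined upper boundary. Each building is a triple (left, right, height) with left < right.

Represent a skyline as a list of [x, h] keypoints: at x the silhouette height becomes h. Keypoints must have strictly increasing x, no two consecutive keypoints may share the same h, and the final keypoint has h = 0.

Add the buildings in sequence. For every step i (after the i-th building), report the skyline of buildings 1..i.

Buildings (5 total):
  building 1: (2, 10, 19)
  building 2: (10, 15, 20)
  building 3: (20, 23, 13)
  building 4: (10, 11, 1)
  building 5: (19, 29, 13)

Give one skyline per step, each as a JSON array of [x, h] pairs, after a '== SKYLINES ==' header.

== SKYLINES ==
[[2,19],[10,0]]
[[2,19],[10,20],[15,0]]
[[2,19],[10,20],[15,0],[20,13],[23,0]]
[[2,19],[10,20],[15,0],[20,13],[23,0]]
[[2,19],[10,20],[15,0],[19,13],[29,0]]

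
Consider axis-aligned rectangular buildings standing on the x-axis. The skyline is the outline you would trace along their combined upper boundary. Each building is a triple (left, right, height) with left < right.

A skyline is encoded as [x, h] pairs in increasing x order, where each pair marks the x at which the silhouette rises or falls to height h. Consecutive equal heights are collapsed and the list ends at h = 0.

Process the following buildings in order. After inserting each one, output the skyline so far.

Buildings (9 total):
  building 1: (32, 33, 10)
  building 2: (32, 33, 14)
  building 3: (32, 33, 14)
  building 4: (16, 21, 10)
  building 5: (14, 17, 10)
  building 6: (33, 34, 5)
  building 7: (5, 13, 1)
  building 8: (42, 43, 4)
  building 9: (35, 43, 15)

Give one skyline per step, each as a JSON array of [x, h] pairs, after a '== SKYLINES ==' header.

== SKYLINES ==
[[32,10],[33,0]]
[[32,14],[33,0]]
[[32,14],[33,0]]
[[16,10],[21,0],[32,14],[33,0]]
[[14,10],[21,0],[32,14],[33,0]]
[[14,10],[21,0],[32,14],[33,5],[34,0]]
[[5,1],[13,0],[14,10],[21,0],[32,14],[33,5],[34,0]]
[[5,1],[13,0],[14,10],[21,0],[32,14],[33,5],[34,0],[42,4],[43,0]]
[[5,1],[13,0],[14,10],[21,0],[32,14],[33,5],[34,0],[35,15],[43,0]]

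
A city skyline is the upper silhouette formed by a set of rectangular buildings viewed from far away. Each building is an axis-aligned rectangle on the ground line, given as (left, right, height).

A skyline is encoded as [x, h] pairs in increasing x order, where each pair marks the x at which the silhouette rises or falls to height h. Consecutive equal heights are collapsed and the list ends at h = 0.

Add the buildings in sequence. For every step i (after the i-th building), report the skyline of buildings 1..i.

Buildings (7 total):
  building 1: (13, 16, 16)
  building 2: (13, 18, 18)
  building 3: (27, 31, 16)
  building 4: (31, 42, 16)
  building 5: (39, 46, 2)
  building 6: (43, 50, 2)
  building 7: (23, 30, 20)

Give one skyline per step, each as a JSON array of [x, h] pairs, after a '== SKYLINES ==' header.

== SKYLINES ==
[[13,16],[16,0]]
[[13,18],[18,0]]
[[13,18],[18,0],[27,16],[31,0]]
[[13,18],[18,0],[27,16],[42,0]]
[[13,18],[18,0],[27,16],[42,2],[46,0]]
[[13,18],[18,0],[27,16],[42,2],[50,0]]
[[13,18],[18,0],[23,20],[30,16],[42,2],[50,0]]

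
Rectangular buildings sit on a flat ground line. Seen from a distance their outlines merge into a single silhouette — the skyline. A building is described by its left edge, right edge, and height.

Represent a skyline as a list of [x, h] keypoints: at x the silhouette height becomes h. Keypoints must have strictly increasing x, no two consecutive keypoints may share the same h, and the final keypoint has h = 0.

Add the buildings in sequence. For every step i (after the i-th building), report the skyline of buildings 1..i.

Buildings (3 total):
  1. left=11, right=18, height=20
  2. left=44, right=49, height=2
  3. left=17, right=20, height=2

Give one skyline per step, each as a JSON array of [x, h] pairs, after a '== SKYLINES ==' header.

== SKYLINES ==
[[11,20],[18,0]]
[[11,20],[18,0],[44,2],[49,0]]
[[11,20],[18,2],[20,0],[44,2],[49,0]]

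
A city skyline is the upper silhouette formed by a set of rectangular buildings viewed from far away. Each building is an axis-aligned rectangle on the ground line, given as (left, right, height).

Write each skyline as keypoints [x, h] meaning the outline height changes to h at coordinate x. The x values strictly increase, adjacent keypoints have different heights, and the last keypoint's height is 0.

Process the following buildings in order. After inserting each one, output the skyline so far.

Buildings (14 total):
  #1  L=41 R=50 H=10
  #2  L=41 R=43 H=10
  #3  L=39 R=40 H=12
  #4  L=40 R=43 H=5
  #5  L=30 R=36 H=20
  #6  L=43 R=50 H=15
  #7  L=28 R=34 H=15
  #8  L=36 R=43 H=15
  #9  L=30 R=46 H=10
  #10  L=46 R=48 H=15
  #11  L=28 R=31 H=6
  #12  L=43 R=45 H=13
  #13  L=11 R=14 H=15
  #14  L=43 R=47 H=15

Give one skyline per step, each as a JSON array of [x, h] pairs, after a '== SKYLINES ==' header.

== SKYLINES ==
[[41,10],[50,0]]
[[41,10],[50,0]]
[[39,12],[40,0],[41,10],[50,0]]
[[39,12],[40,5],[41,10],[50,0]]
[[30,20],[36,0],[39,12],[40,5],[41,10],[50,0]]
[[30,20],[36,0],[39,12],[40,5],[41,10],[43,15],[50,0]]
[[28,15],[30,20],[36,0],[39,12],[40,5],[41,10],[43,15],[50,0]]
[[28,15],[30,20],[36,15],[50,0]]
[[28,15],[30,20],[36,15],[50,0]]
[[28,15],[30,20],[36,15],[50,0]]
[[28,15],[30,20],[36,15],[50,0]]
[[28,15],[30,20],[36,15],[50,0]]
[[11,15],[14,0],[28,15],[30,20],[36,15],[50,0]]
[[11,15],[14,0],[28,15],[30,20],[36,15],[50,0]]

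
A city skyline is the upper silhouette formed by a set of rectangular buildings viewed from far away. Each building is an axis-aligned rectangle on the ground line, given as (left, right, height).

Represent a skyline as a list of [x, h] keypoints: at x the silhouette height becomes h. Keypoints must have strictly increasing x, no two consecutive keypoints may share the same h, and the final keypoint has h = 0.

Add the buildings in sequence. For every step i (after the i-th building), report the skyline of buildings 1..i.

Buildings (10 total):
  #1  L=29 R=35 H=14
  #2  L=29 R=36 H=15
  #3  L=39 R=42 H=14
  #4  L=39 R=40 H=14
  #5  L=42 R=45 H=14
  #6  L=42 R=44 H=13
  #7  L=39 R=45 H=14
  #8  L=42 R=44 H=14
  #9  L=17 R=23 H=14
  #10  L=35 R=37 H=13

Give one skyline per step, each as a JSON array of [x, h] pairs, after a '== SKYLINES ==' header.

== SKYLINES ==
[[29,14],[35,0]]
[[29,15],[36,0]]
[[29,15],[36,0],[39,14],[42,0]]
[[29,15],[36,0],[39,14],[42,0]]
[[29,15],[36,0],[39,14],[45,0]]
[[29,15],[36,0],[39,14],[45,0]]
[[29,15],[36,0],[39,14],[45,0]]
[[29,15],[36,0],[39,14],[45,0]]
[[17,14],[23,0],[29,15],[36,0],[39,14],[45,0]]
[[17,14],[23,0],[29,15],[36,13],[37,0],[39,14],[45,0]]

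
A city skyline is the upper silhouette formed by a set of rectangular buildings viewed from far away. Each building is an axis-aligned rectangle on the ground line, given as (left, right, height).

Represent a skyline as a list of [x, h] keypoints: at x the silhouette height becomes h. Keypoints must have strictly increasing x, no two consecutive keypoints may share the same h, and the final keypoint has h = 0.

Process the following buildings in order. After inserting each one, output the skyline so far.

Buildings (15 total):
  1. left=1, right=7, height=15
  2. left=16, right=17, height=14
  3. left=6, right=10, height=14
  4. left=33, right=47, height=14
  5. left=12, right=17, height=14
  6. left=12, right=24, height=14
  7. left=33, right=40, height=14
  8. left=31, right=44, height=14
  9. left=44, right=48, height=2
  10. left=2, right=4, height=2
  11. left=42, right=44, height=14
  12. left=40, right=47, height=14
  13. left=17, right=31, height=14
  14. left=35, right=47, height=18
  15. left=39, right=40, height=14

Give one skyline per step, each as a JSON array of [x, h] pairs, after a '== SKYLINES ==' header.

== SKYLINES ==
[[1,15],[7,0]]
[[1,15],[7,0],[16,14],[17,0]]
[[1,15],[7,14],[10,0],[16,14],[17,0]]
[[1,15],[7,14],[10,0],[16,14],[17,0],[33,14],[47,0]]
[[1,15],[7,14],[10,0],[12,14],[17,0],[33,14],[47,0]]
[[1,15],[7,14],[10,0],[12,14],[24,0],[33,14],[47,0]]
[[1,15],[7,14],[10,0],[12,14],[24,0],[33,14],[47,0]]
[[1,15],[7,14],[10,0],[12,14],[24,0],[31,14],[47,0]]
[[1,15],[7,14],[10,0],[12,14],[24,0],[31,14],[47,2],[48,0]]
[[1,15],[7,14],[10,0],[12,14],[24,0],[31,14],[47,2],[48,0]]
[[1,15],[7,14],[10,0],[12,14],[24,0],[31,14],[47,2],[48,0]]
[[1,15],[7,14],[10,0],[12,14],[24,0],[31,14],[47,2],[48,0]]
[[1,15],[7,14],[10,0],[12,14],[47,2],[48,0]]
[[1,15],[7,14],[10,0],[12,14],[35,18],[47,2],[48,0]]
[[1,15],[7,14],[10,0],[12,14],[35,18],[47,2],[48,0]]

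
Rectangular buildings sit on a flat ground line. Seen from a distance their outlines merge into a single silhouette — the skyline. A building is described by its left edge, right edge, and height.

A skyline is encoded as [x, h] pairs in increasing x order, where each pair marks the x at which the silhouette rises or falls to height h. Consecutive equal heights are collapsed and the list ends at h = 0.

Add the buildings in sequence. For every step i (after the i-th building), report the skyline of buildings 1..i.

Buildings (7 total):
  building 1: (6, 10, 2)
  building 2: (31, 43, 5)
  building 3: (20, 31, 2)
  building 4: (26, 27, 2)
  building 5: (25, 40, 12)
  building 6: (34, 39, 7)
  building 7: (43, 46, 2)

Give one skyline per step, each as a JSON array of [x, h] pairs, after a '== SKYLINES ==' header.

== SKYLINES ==
[[6,2],[10,0]]
[[6,2],[10,0],[31,5],[43,0]]
[[6,2],[10,0],[20,2],[31,5],[43,0]]
[[6,2],[10,0],[20,2],[31,5],[43,0]]
[[6,2],[10,0],[20,2],[25,12],[40,5],[43,0]]
[[6,2],[10,0],[20,2],[25,12],[40,5],[43,0]]
[[6,2],[10,0],[20,2],[25,12],[40,5],[43,2],[46,0]]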